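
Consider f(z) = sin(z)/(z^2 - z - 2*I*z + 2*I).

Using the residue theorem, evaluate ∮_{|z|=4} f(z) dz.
pi*(-4/5 + 2*I/5)*sin(1) + pi*(2/5 + 4*I/5)*sinh(2)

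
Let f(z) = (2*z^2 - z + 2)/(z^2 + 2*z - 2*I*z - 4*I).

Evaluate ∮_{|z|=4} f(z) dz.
pi*(-8 - 10*I)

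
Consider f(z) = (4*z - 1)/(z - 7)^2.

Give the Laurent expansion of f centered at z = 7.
Put w = z - (7), i.e. z = w + 7. The denominator is w^2, so it suffices to rewrite the numerator in powers of w.

P(z) = 4*z - 1
P(w + 7) = 27 + 4*w

Dividing each term by w^2:
  f = 27/w^2 + 4/w

Substituting back w = z - 7:
  f(z) = 27/(z - 7)^2 + 4/(z - 7)

The series is finite because the numerator is a polynomial; the negative powers form the principal part, and the coefficient of 1/(z - 7) gives Res(f, 7) = 4.

Final answer: 27/(z - 7)^2 + 4/(z - 7)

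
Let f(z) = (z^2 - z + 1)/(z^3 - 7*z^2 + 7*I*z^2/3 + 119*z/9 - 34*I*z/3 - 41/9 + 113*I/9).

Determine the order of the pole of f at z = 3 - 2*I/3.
2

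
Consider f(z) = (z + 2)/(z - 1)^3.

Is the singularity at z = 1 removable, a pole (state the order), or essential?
Write f(z) = g(z)/(z - 1)^3 with g(z) = z + 2.
g is entire and g(1) = 3 ≠ 0, so no factor of (z - 1) cancels: the Laurent expansion of f about z = 1 starts at the power -3, i.e. lim_{z→z₀} (z - z₀)^3 f(z) = 3 is finite and nonzero.
So z = 1 is a pole of order 3.

Final answer: pole of order 3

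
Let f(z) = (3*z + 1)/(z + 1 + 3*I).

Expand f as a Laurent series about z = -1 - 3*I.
(-2 - 9*I)/(z + 1 + 3*I) + 3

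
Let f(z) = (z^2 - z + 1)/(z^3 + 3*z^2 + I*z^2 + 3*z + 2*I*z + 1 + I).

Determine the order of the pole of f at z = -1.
Factor the denominator:
  z^3 + 3*z^2 + I*z^2 + 3*z + 2*I*z + 1 + I = (z + 1)^2*(z + 1 + I)

The numerator P(z) = z^2 - z + 1 has P(-1) = 3 ≠ 0, so no factor of (z + 1) cancels.
Near z = -1 we can therefore write f(z) = g(z)/(z + 1)^2 with g analytic at -1 and g(-1) ≠ 0 (g is the numerator divided by the remaining denominator factors).

Hence z = -1 is a pole of order 2.

Final answer: 2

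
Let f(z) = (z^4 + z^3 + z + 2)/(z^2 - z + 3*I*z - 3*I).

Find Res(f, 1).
Write f(z) = P(z)/Q(z) with P(z) = z^4 + z^3 + z + 2 and Q(z) = z^2 - z + 3*I*z - 3*I.
The denominator factors as Q(z) = (z + 3*I)*(z - 1), so z = 1 is a simple zero of Q and P is analytic there; z = 1 is therefore a simple pole and
  Res(f, z₀) = P(z₀)/Q'(z₀).

Q'(z) = 2*z - 1 + 3*I, so Q'(1) = 1 + 3*I.
P(1) = 5.

Res(f, 1) = (5)/(1 + 3*I) = 1/2 - 3*I/2

Final answer: 1/2 - 3*I/2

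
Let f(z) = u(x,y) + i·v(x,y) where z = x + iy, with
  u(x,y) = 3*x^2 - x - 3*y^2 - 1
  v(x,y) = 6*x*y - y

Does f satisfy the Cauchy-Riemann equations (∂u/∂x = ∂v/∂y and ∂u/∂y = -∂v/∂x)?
∂u/∂x = 6*x - 1
∂v/∂y = 6*x - 1
∂u/∂y = -6*y
∂v/∂x = 6*y
∂u/∂x = ∂v/∂y and ∂u/∂y = -∂v/∂x hold identically; f is analytic.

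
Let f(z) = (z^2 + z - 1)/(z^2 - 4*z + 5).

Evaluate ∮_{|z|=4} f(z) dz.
By the residue theorem, ∮_C f(z) dz = 2πi · (sum of the residues of f at the poles inside |z| = 4).

The denominator factors as (z - 2 - I)*(z - 2 + I), so the singularities of f are simple poles at z = 2 + I, z = 2 - I.
  |2 + I|² = 5 < 16 = 4², so this pole is inside the contour.
  |2 - I|² = 5 < 16 = 4², so this pole is inside the contour.

With P(z) = z^2 + z - 1 and Q(z) = z^2 - 4*z + 5, each pole is simple, so Res(f, z₀) = P(z₀)/Q'(z₀) with Q'(z) = 2*z - 4.
  Res(f, 2 + I) = P(2 + I)/Q'(2 + I) = (4 + 5*I)/(2*I) = 5/2 - 2*I
  Res(f, 2 - I) = P(2 - I)/Q'(2 - I) = (4 - 5*I)/(-2*I) = 5/2 + 2*I

Sum of residues inside C: 5
∮_C f(z) dz = 2πi · (5) = 10*I*pi

Final answer: 10*I*pi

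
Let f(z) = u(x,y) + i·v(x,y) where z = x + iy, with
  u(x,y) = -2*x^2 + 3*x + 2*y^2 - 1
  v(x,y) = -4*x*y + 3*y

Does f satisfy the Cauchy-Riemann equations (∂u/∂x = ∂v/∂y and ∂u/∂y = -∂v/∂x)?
∂u/∂x = 3 - 4*x
∂v/∂y = 3 - 4*x
∂u/∂y = 4*y
∂v/∂x = -4*y
∂u/∂x = ∂v/∂y and ∂u/∂y = -∂v/∂x hold identically; f is analytic.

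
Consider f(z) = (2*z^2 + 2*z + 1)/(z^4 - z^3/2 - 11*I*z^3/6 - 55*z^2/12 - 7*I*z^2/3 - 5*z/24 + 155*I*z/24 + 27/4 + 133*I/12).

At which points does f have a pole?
The singularities of f are the zeros of the denominator. Factoring,
  z^4 - z^3/2 - 11*I*z^3/6 - 55*z^2/12 - 7*I*z^2/3 - 5*z/24 + 155*I*z/24 + 27/4 + 133*I/12 = (z + 3/2 + 2*I/3)*(z + 3/2 - I/2)*(z - 2)*(z - 3/2 - 2*I)
so the candidates are z = -3/2 - 2*I/3, z = -3/2 + I/2, z = 2, z = 3/2 + 2*I.

Check the numerator P(z) = 2*z^2 + 2*z + 1 at each one:
  P(-3/2 - 2*I/3) = 29/18 + 8*I/3 ≠ 0, so z = -3/2 - 2*I/3 is a (simple) pole.
  P(-3/2 + I/2) = 2 - 2*I ≠ 0, so z = -3/2 + I/2 is a (simple) pole.
  P(2) = 13 ≠ 0, so z = 2 is a (simple) pole.
  P(3/2 + 2*I) = 1/2 + 16*I ≠ 0, so z = 3/2 + 2*I is a (simple) pole.

Poles of f: {-3/2 - 2*I/3, -3/2 + I/2, 3/2 + 2*I, 2}

Final answer: {-3/2 - 2*I/3, -3/2 + I/2, 3/2 + 2*I, 2}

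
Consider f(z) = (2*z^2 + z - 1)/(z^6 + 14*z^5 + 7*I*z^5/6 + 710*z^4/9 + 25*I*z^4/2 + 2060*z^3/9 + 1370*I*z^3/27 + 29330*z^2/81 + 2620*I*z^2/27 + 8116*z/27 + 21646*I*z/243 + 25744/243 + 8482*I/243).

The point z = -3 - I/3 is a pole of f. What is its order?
Factor the denominator:
  z^6 + 14*z^5 + 7*I*z^5/6 + 710*z^4/9 + 25*I*z^4/2 + 2060*z^3/9 + 1370*I*z^3/27 + 29330*z^2/81 + 2620*I*z^2/27 + 8116*z/27 + 21646*I*z/243 + 25744/243 + 8482*I/243 = (z + 3 + I/3)^4*(z + 1 + I/2)*(z + 1 - 2*I/3)

The numerator P(z) = 2*z^2 + z - 1 has P(-3 - I/3) = 124/9 + 11*I/3 ≠ 0, so no factor of (z + 3 + I/3) cancels.
Near z = -3 - I/3 we can therefore write f(z) = g(z)/(z + 3 + I/3)^4 with g analytic at -3 - I/3 and g(-3 - I/3) ≠ 0 (g is the numerator divided by the remaining denominator factors).

Hence z = -3 - I/3 is a pole of order 4.

Final answer: 4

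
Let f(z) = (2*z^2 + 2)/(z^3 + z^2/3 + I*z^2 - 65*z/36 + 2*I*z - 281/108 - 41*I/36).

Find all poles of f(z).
The singularities of f are the zeros of the denominator. Factoring,
  z^3 + z^2/3 + I*z^2 - 65*z/36 + 2*I*z - 281/108 - 41*I/36 = (z - 3/2 + 2*I/3)*(z + 1/3 + I)*(z + 3/2 - 2*I/3)
so the candidates are z = 3/2 - 2*I/3, z = -1/3 - I, z = -3/2 + 2*I/3.

Check the numerator P(z) = 2*z^2 + 2 at each one:
  P(3/2 - 2*I/3) = 101/18 - 4*I ≠ 0, so z = 3/2 - 2*I/3 is a (simple) pole.
  P(-1/3 - I) = 2/9 + 4*I/3 ≠ 0, so z = -1/3 - I is a (simple) pole.
  P(-3/2 + 2*I/3) = 101/18 - 4*I ≠ 0, so z = -3/2 + 2*I/3 is a (simple) pole.

Poles of f: {-3/2 + 2*I/3, -1/3 - I, 3/2 - 2*I/3}

Final answer: {-3/2 + 2*I/3, -1/3 - I, 3/2 - 2*I/3}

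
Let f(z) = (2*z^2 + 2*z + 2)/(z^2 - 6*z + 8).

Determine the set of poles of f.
The singularities of f are the zeros of the denominator. Factoring,
  z^2 - 6*z + 8 = (z - 2)*(z - 4)
so the candidates are z = 2, z = 4.

Check the numerator P(z) = 2*z^2 + 2*z + 2 at each one:
  P(2) = 14 ≠ 0, so z = 2 is a (simple) pole.
  P(4) = 42 ≠ 0, so z = 4 is a (simple) pole.

Poles of f: {2, 4}

Final answer: {2, 4}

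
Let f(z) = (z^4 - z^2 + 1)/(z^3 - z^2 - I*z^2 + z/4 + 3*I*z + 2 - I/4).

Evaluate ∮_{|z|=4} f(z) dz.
By the residue theorem, ∮_C f(z) dz = 2πi · (sum of the residues of f at the poles inside |z| = 4).

The denominator factors as (z - 3/2 + I)*(z + 1/2 - I)*(z - I), so the singularities of f are simple poles at z = 3/2 - I, z = -1/2 + I, z = I.
  |3/2 - I|² = 13/4 < 16 = 4², so this pole is inside the contour.
  |-1/2 + I|² = 5/4 < 16 = 4², so this pole is inside the contour.
  |I|² = 1 < 16 = 4², so this pole is inside the contour.

With P(z) = z^4 - z^2 + 1 and Q(z) = z^3 - z^2 - I*z^2 + z/4 + 3*I*z + 2 - I/4, each pole is simple, so Res(f, z₀) = P(z₀)/Q'(z₀) with Q'(z) = 3*z^2 - 2*z - 2*I*z + 1/4 + 3*I.
  Res(f, 3/2 - I) = P(3/2 - I)/Q'(3/2 - I) = (-123/16 - 9*I/2)/(-1 - 7*I) = 627/800 - 789*I/800
  Res(f, -1/2 + I) = P(-1/2 + I)/Q'(-1/2 + I) = (21/16 + 5*I/2)/(1 - I) = -19/32 + 61*I/32
  Res(f, I) = P(I)/Q'(I) = (3)/(-3/4 + I) = -36/25 - 48*I/25

Sum of residues inside C: -5/4 - I
∮_C f(z) dz = 2πi · (-5/4 - I) = pi*(2 - 5*I/2)

Final answer: pi*(2 - 5*I/2)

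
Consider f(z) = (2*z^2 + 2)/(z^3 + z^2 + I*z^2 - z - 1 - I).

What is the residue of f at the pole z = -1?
2*I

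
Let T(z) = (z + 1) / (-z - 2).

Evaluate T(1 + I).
Substitute z = 1 + I:
  numerator:   (1 + I) + 1 = 2 + I
  denominator: -(1 + I) - 2 = -3 - I
T(1 + I) = (2 + I)/(-3 - I); multiplying numerator and denominator by the conjugate -3 + I gives (-7 - I)/10 = -7/10 - I/10

Final answer: -7/10 - I/10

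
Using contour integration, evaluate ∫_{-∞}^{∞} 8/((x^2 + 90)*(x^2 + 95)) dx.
Let f(z) = 8/((z^2 + 90)*(z^2 + 95)). The denominator has no real zeros and deg Q - deg P = 4 ≥ 2, so the integral of f over the upper semicircle |z| = R tends to 0 as R → ∞. Closing the contour in the upper half-plane,
  ∫_{-∞}^{∞} f(x) dx = 2πi · Σ Res(f, z_k)  over the poles with Im z_k > 0.

Zeros of the denominator: z^2 + 90 = 0 gives z = ±3*sqrt(10)*I; z^2 + 95 = 0 gives z = ±sqrt(95)*I.
Upper half-plane: z = 3*sqrt(10)*I, z = sqrt(95)*I (simple).

Each pole is a simple zero of Q(z) = z^4 + 185*z^2 + 8550, so Res(f, z₀) = P(z₀)/Q'(z₀) with P(z) = 8, Q'(z) = 4*z^3 + 370*z:
  Res(f, 3*sqrt(10)*I) = (8)/(30*sqrt(10)*I) = -2*sqrt(10)*I/75
  Res(f, sqrt(95)*I) = (8)/(-10*sqrt(95)*I) = 4*sqrt(95)*I/475

Sum of residues: 2*I*(-19*sqrt(10) + 6*sqrt(95))/1425
∫_{-∞}^{∞} f(x) dx = 2πi · (2*I*(-19*sqrt(10) + 6*sqrt(95))/1425) = 4*pi*(-6*sqrt(95) + 19*sqrt(10))/1425

Final answer: 4*pi*(-6*sqrt(95) + 19*sqrt(10))/1425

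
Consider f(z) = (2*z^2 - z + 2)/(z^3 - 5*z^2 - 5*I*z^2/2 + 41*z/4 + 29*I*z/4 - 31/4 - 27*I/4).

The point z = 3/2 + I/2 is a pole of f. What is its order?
1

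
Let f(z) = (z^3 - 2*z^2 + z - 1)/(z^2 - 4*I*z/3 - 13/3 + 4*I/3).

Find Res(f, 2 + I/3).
23/333 + 31*I/74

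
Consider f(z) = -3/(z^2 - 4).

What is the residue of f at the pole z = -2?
Write f(z) = P(z)/Q(z) with P(z) = -3 and Q(z) = z^2 - 4.
The denominator factors as Q(z) = (z + 2)*(z - 2), so z = -2 is a simple zero of Q and P is analytic there; z = -2 is therefore a simple pole and
  Res(f, z₀) = P(z₀)/Q'(z₀).

Q'(z) = 2*z, so Q'(-2) = -4.
P(-2) = -3.

Res(f, -2) = (-3)/(-4) = 3/4

Final answer: 3/4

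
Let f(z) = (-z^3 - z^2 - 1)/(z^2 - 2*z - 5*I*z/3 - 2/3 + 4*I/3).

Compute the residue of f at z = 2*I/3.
82/333 - 7*I/37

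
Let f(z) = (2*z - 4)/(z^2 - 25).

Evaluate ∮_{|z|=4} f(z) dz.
By the residue theorem, ∮_C f(z) dz = 2πi · (sum of the residues of f at the poles inside |z| = 4).

The denominator factors as (z - 5)*(z + 5), so the singularities of f are simple poles at z = 5, z = -5.
  |5|² = 25 > 16 = 4², so this pole is outside the contour.
  |-5|² = 25 > 16 = 4², so this pole is outside the contour.

No pole lies inside the contour, so f is analytic on and inside C and the integral is 0 (Cauchy's theorem).

Final answer: 0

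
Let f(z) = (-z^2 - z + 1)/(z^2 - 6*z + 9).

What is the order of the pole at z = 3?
Factor the denominator:
  z^2 - 6*z + 9 = (z - 3)^2

The numerator P(z) = -z^2 - z + 1 has P(3) = -11 ≠ 0, so no factor of (z - 3) cancels.
Near z = 3 we can therefore write f(z) = g(z)/(z - 3)^2 with g analytic at 3 and g(3) ≠ 0 (g is just the numerator).

Hence z = 3 is a pole of order 2.

Final answer: 2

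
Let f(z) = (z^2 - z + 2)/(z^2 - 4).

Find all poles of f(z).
{-2, 2}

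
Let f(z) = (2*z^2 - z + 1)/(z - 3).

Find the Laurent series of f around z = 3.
Put w = z - (3), i.e. z = w + 3. The denominator is w, so it suffices to rewrite the numerator in powers of w.

P(z) = 2*z^2 - z + 1
P(w + 3) = 16 + 11*w + 2*w^2

Dividing each term by w:
  f = 16/w + 11 + 2*w

Substituting back w = z - 3:
  f(z) = 16/(z - 3) + 11 + 2*(z - 3)

The series is finite because the numerator is a polynomial; the negative powers form the principal part, and the coefficient of 1/(z - 3) gives Res(f, 3) = 16.

Final answer: 16/(z - 3) + 11 + 2*(z - 3)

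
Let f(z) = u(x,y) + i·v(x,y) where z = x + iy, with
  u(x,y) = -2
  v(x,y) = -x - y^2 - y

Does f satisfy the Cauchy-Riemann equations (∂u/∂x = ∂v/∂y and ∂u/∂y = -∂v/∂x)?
∂u/∂x = 0
∂v/∂y = -2*y - 1
∂u/∂y = 0
∂v/∂x = -1
∂u/∂x ≠ ∂v/∂y and ∂u/∂y ≠ -∂v/∂x; the Cauchy-Riemann equations are not satisfied, so f is not analytic.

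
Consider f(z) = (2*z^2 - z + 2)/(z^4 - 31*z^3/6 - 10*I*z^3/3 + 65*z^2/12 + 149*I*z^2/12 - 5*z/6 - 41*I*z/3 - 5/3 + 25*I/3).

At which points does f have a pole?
{1/2 + 3*I/2, 2/3 - 2*I/3, 1 + 3*I/2, 3 + I}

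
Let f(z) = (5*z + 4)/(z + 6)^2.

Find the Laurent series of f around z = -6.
Put w = z - (-6), i.e. z = w - 6. The denominator is w^2, so it suffices to rewrite the numerator in powers of w.

P(z) = 5*z + 4
P(w - 6) = -26 + 5*w

Dividing each term by w^2:
  f = -26/w^2 + 5/w

Substituting back w = z + 6:
  f(z) = -26/(z + 6)^2 + 5/(z + 6)

The series is finite because the numerator is a polynomial; the negative powers form the principal part, and the coefficient of 1/(z + 6) gives Res(f, -6) = 5.

Final answer: -26/(z + 6)^2 + 5/(z + 6)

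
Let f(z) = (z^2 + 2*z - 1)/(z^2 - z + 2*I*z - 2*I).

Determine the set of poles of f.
The singularities of f are the zeros of the denominator. Factoring,
  z^2 - z + 2*I*z - 2*I = (z + 2*I)*(z - 1)
so the candidates are z = -2*I, z = 1.

Check the numerator P(z) = z^2 + 2*z - 1 at each one:
  P(-2*I) = -5 - 4*I ≠ 0, so z = -2*I is a (simple) pole.
  P(1) = 2 ≠ 0, so z = 1 is a (simple) pole.

Poles of f: {-2*I, 1}

Final answer: {-2*I, 1}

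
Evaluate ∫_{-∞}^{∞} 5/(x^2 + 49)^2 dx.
Let f(z) = 5/(z^2 + 49)^2. The denominator has no real zeros and deg Q - deg P = 4 ≥ 2, so the integral of f over the upper semicircle |z| = R tends to 0 as R → ∞. Closing the contour in the upper half-plane,
  ∫_{-∞}^{∞} f(x) dx = 2πi · Σ Res(f, z_k)  over the poles with Im z_k > 0.

Zeros of the denominator: z^2 + 49 = 0 gives z = ±7*I.
Upper half-plane: z = 7*I (a pole of order 2).

Write f(z) = g(z)/(z - 7*I)^2 with g(z) = 5/(z + 7*I)^2. For a double pole, Res(f, z₀) = g'(z₀):
  g'(z) = -10/(z + 7*I)^3
  Res(f, 7*I) = g'(7*I) = -5*I/1372

∫_{-∞}^{∞} f(x) dx = 2πi · (-5*I/1372) = 5*pi/686

Final answer: 5*pi/686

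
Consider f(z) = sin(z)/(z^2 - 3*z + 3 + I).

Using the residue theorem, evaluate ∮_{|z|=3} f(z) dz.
By the residue theorem, ∮_C f(z) dz = 2πi · (sum of the residues of f at the poles inside |z| = 3).

The denominator factors as (z - 2 + I)*(z - 1 - I), so the singularities of f are simple poles at z = 2 - I, z = 1 + I.
  |2 - I|² = 5 < 9 = 3², so this pole is inside the contour.
  |1 + I|² = 2 < 9 = 3², so this pole is inside the contour.

With P(z) = sin(z) and Q(z) = z^2 - 3*z + 3 + I, each pole is simple, so Res(f, z₀) = P(z₀)/Q'(z₀) with Q'(z) = 2*z - 3.
  Res(f, 2 - I) = P(2 - I)/Q'(2 - I) = (sin(2 - I))/(1 - 2*I) = (1/5 + 2*I/5)*sin(2 - I)
  Res(f, 1 + I) = P(1 + I)/Q'(1 + I) = (sin(1 + I))/(-1 + 2*I) = (-1/5 - 2*I/5)*sin(1 + I)

Sum of residues inside C: (-1/5 - 2*I/5)*sin(1 + I) + (1/5 + 2*I/5)*sin(2 - I)
∮_C f(z) dz = 2πi · ((-1/5 - 2*I/5)*sin(1 + I) + (1/5 + 2*I/5)*sin(2 - I)) = pi*(4/5 - 2*I/5)*sin(1 + I) + pi*(-4/5 + 2*I/5)*sin(2 - I)

Final answer: pi*(4/5 - 2*I/5)*sin(1 + I) + pi*(-4/5 + 2*I/5)*sin(2 - I)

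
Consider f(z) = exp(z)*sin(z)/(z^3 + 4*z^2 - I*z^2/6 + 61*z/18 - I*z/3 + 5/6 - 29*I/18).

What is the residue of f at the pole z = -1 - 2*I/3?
(114/425 - 48*I/425)*exp(-1 - 2*I/3)*sin(1 + 2*I/3)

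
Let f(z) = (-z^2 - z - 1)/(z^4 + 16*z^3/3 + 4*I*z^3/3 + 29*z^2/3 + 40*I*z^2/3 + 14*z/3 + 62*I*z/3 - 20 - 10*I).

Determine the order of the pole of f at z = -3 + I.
2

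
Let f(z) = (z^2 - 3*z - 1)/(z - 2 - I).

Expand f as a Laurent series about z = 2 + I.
(-4 + I)/(z - 2 - I) + 1 + 2*I + (z - 2 - I)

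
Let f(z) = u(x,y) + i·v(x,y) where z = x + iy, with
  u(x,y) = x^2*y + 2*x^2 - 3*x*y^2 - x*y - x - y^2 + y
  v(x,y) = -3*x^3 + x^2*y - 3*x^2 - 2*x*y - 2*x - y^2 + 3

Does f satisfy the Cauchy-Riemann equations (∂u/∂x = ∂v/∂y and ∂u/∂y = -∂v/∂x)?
∂u/∂x = 2*x*y + 4*x - 3*y^2 - y - 1
∂v/∂y = x^2 - 2*x - 2*y
∂u/∂y = x^2 - 6*x*y - x - 2*y + 1
∂v/∂x = -9*x^2 + 2*x*y - 6*x - 2*y - 2
∂u/∂x ≠ ∂v/∂y and ∂u/∂y ≠ -∂v/∂x; the Cauchy-Riemann equations are not satisfied, so f is not analytic.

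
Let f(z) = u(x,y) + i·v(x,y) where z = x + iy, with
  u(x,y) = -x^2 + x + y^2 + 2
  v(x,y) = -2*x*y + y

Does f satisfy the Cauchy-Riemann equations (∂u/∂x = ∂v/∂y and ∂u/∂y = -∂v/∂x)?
∂u/∂x = 1 - 2*x
∂v/∂y = 1 - 2*x
∂u/∂y = 2*y
∂v/∂x = -2*y
∂u/∂x = ∂v/∂y and ∂u/∂y = -∂v/∂x hold identically; f is analytic.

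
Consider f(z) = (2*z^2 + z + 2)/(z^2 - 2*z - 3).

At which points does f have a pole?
The singularities of f are the zeros of the denominator. Factoring,
  z^2 - 2*z - 3 = (z - 3)*(z + 1)
so the candidates are z = 3, z = -1.

Check the numerator P(z) = 2*z^2 + z + 2 at each one:
  P(3) = 23 ≠ 0, so z = 3 is a (simple) pole.
  P(-1) = 3 ≠ 0, so z = -1 is a (simple) pole.

Poles of f: {-1, 3}

Final answer: {-1, 3}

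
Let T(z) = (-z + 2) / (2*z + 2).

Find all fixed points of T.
T(z) = z means -z + 2 = z*(2*z + 2), i.e.
  2*z^2 + 3*z - 2 = 0.
Discriminant: (3)^2 - 4*(2)*(-2) = 25, so the roots are real.
  z = (-3 ± sqrt(25))/(2*(2))
Fixed points: {-2, 1/2}

Final answer: {-2, 1/2}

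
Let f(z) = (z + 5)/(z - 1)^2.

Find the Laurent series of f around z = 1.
Put w = z - (1), i.e. z = w + 1. The denominator is w^2, so it suffices to rewrite the numerator in powers of w.

P(z) = z + 5
P(w + 1) = 6 + w

Dividing each term by w^2:
  f = 6/w^2 + 1/w

Substituting back w = z - 1:
  f(z) = 6/(z - 1)^2 + 1/(z - 1)

The series is finite because the numerator is a polynomial; the negative powers form the principal part, and the coefficient of 1/(z - 1) gives Res(f, 1) = 1.

Final answer: 6/(z - 1)^2 + 1/(z - 1)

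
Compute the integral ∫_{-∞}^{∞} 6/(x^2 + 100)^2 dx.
Let f(z) = 6/(z^2 + 100)^2. The denominator has no real zeros and deg Q - deg P = 4 ≥ 2, so the integral of f over the upper semicircle |z| = R tends to 0 as R → ∞. Closing the contour in the upper half-plane,
  ∫_{-∞}^{∞} f(x) dx = 2πi · Σ Res(f, z_k)  over the poles with Im z_k > 0.

Zeros of the denominator: z^2 + 100 = 0 gives z = ±10*I.
Upper half-plane: z = 10*I (a pole of order 2).

Write f(z) = g(z)/(z - 10*I)^2 with g(z) = 6/(z + 10*I)^2. For a double pole, Res(f, z₀) = g'(z₀):
  g'(z) = -12/(z + 10*I)^3
  Res(f, 10*I) = g'(10*I) = -3*I/2000

∫_{-∞}^{∞} f(x) dx = 2πi · (-3*I/2000) = 3*pi/1000

Final answer: 3*pi/1000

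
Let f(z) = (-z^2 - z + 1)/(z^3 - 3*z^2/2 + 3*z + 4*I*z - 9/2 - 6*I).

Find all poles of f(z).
The singularities of f are the zeros of the denominator. Factoring,
  z^3 - 3*z^2/2 + 3*z + 4*I*z - 9/2 - 6*I = (z - 1 + 2*I)*(z + 1 - 2*I)*(z - 3/2)
so the candidates are z = 1 - 2*I, z = -1 + 2*I, z = 3/2.

Check the numerator P(z) = -z^2 - z + 1 at each one:
  P(1 - 2*I) = 3 + 6*I ≠ 0, so z = 1 - 2*I is a (simple) pole.
  P(-1 + 2*I) = 5 + 2*I ≠ 0, so z = -1 + 2*I is a (simple) pole.
  P(3/2) = -11/4 ≠ 0, so z = 3/2 is a (simple) pole.

Poles of f: {-1 + 2*I, 1 - 2*I, 3/2}

Final answer: {-1 + 2*I, 1 - 2*I, 3/2}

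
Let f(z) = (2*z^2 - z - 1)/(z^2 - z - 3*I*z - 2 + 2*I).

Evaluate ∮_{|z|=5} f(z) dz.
pi*(-12 + 2*I)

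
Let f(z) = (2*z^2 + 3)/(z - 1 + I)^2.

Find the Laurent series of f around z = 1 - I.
Put w = z - (1 - I), i.e. z = w + 1 - I. The denominator is w^2, so it suffices to rewrite the numerator in powers of w.

P(z) = 2*z^2 + 3
P(w + 1 - I) = 3 - 4*I + (4 - 4*I)*w + 2*w^2

Dividing each term by w^2:
  f = (3 - 4*I)/w^2 + (4 - 4*I)/w + 2

Substituting back w = z - 1 + I:
  f(z) = (3 - 4*I)/(z - 1 + I)^2 + (4 - 4*I)/(z - 1 + I) + 2

The series is finite because the numerator is a polynomial; the negative powers form the principal part, and the coefficient of 1/(z - 1 + I) gives Res(f, 1 - I) = 4 - 4*I.

Final answer: (3 - 4*I)/(z - 1 + I)^2 + (4 - 4*I)/(z - 1 + I) + 2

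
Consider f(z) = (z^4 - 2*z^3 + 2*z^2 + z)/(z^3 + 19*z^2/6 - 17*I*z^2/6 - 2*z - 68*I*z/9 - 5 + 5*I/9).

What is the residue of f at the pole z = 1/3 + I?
Write f(z) = P(z)/Q(z) with P(z) = z^4 - 2*z^3 + 2*z^2 + z and Q(z) = z^3 + 19*z^2/6 - 17*I*z^2/6 - 2*z - 68*I*z/9 - 5 + 5*I/9.
The denominator factors as Q(z) = (z + 3 - I/3)*(z + 1/2 - 3*I/2)*(z - 1/3 - I), so z = 1/3 + I is a simple zero of Q and P is analytic there; z = 1/3 + I is therefore a simple pole and
  Res(f, z₀) = P(z₀)/Q'(z₀).

Q'(z) = 3*z^2 + 19*z/3 - 17*I*z/3 - 2 - 68*I/9, so Q'(1/3 + I) = 28/9 - 10*I/9.
P(1/3 + I) = 67/81 + 67*I/27.

Res(f, 1/3 + I) = (67/81 + 67*I/27)/(28/9 - 10*I/9) = -67/3978 + 3149*I/3978

Final answer: -67/3978 + 3149*I/3978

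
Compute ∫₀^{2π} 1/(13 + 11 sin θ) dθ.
Call the integral J. The integrand is 2π-periodic and we integrate over a full period, so shifting θ does not change the value (θ → θ + π/2 turns sin θ into cos θ). Hence
  J = ∫₀^{2π} dθ/(13 + 11 cos θ).
Put z = e^{iθ}: then cos θ = (z + 1/z)/2, dθ = dz/(iz), and z runs once counterclockwise around |z| = 1:
  J = ∮_{|z|=1} 1/(13 + 11*(z + 1/z)/2) · dz/(iz) = (2/i) ∮_{|z|=1} dz/(11*z^2 + 26*z + 11).
The roots of 11*z^2 + 26*z + 11 are z = (-13 ± sqrt(13^2 - 11^2))/11, with sqrt(48) = 4*sqrt(3); their product is 1, so only z₊ = -13/11 + 4*sqrt(3)/11 lies inside the unit circle (z₋ = -13/11 - 4*sqrt(3)/11 lies outside).
z₊ is a simple zero of q(z) = 11*z^2 + 26*z + 11, so Res(1/q, z₊) = 1/q'(z₊) with q'(z) = 22*z + 26; and q'(z₊) = 11*(z₊ - z₋) = 8*sqrt(3).
Therefore J = (2/i) · 2πi · 1/(8*sqrt(3)) = 2*pi/(4*sqrt(3)) = sqrt(3)*pi/6

Final answer: sqrt(3)*pi/6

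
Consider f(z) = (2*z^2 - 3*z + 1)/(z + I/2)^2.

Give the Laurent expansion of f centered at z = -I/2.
(1/2 + 3*I/2)/(z + I/2)^2 + (-3 - 2*I)/(z + I/2) + 2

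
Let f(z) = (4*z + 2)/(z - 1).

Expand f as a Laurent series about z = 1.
6/(z - 1) + 4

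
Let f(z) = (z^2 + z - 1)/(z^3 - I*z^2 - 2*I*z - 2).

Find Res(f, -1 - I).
Write f(z) = P(z)/Q(z) with P(z) = z^2 + z - 1 and Q(z) = z^3 - I*z^2 - 2*I*z - 2.
The denominator factors as Q(z) = (z + 1 + I)*(z - 1 - I)*(z - I), so z = -1 - I is a simple zero of Q and P is analytic there; z = -1 - I is therefore a simple pole and
  Res(f, z₀) = P(z₀)/Q'(z₀).

Q'(z) = 3*z^2 - 2*I*z - 2*I, so Q'(-1 - I) = -2 + 6*I.
P(-1 - I) = -2 + I.

Res(f, -1 - I) = (-2 + I)/(-2 + 6*I) = 1/4 + I/4

Final answer: 1/4 + I/4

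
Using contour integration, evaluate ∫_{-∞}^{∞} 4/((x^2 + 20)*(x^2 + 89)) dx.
Let f(z) = 4/((z^2 + 20)*(z^2 + 89)). The denominator has no real zeros and deg Q - deg P = 4 ≥ 2, so the integral of f over the upper semicircle |z| = R tends to 0 as R → ∞. Closing the contour in the upper half-plane,
  ∫_{-∞}^{∞} f(x) dx = 2πi · Σ Res(f, z_k)  over the poles with Im z_k > 0.

Zeros of the denominator: z^2 + 20 = 0 gives z = ±2*sqrt(5)*I; z^2 + 89 = 0 gives z = ±sqrt(89)*I.
Upper half-plane: z = 2*sqrt(5)*I, z = sqrt(89)*I (simple).

Each pole is a simple zero of Q(z) = z^4 + 109*z^2 + 1780, so Res(f, z₀) = P(z₀)/Q'(z₀) with P(z) = 4, Q'(z) = 4*z^3 + 218*z:
  Res(f, 2*sqrt(5)*I) = (4)/(276*sqrt(5)*I) = -sqrt(5)*I/345
  Res(f, sqrt(89)*I) = (4)/(-138*sqrt(89)*I) = 2*sqrt(89)*I/6141

Sum of residues: I*(-89*sqrt(5) + 10*sqrt(89))/30705
∫_{-∞}^{∞} f(x) dx = 2πi · (I*(-89*sqrt(5) + 10*sqrt(89))/30705) = 2*pi*(-10*sqrt(89) + 89*sqrt(5))/30705

Final answer: 2*pi*(-10*sqrt(89) + 89*sqrt(5))/30705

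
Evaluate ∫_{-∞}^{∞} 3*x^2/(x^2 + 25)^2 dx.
Let f(z) = 3*z^2/(z^2 + 25)^2. The denominator has no real zeros and deg Q - deg P = 2 ≥ 2, so the integral of f over the upper semicircle |z| = R tends to 0 as R → ∞. Closing the contour in the upper half-plane,
  ∫_{-∞}^{∞} f(x) dx = 2πi · Σ Res(f, z_k)  over the poles with Im z_k > 0.

Zeros of the denominator: z^2 + 25 = 0 gives z = ±5*I.
Upper half-plane: z = 5*I (a pole of order 2).

Write f(z) = g(z)/(z - 5*I)^2 with g(z) = 3*z^2/(z + 5*I)^2. For a double pole, Res(f, z₀) = g'(z₀):
  g'(z) = 30*I*z/(z + 5*I)^3
  Res(f, 5*I) = g'(5*I) = -3*I/20

∫_{-∞}^{∞} f(x) dx = 2πi · (-3*I/20) = 3*pi/10

Final answer: 3*pi/10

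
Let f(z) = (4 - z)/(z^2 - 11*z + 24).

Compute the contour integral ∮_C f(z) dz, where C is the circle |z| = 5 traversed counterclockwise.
By the residue theorem, ∮_C f(z) dz = 2πi · (sum of the residues of f at the poles inside |z| = 5).

The denominator factors as (z - 8)*(z - 3), so the singularities of f are simple poles at z = 8, z = 3.
  |8|² = 64 > 25 = 5², so this pole is outside the contour.
  |3|² = 9 < 25 = 5², so this pole is inside the contour.

With P(z) = 4 - z and Q(z) = z^2 - 11*z + 24, each pole is simple, so Res(f, z₀) = P(z₀)/Q'(z₀) with Q'(z) = 2*z - 11.
  Res(f, 3) = P(3)/Q'(3) = (1)/(-5) = -1/5

∮_C f(z) dz = 2πi · (-1/5) = -2*I*pi/5

Final answer: -2*I*pi/5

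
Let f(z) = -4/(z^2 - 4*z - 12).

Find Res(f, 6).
Write f(z) = P(z)/Q(z) with P(z) = -4 and Q(z) = z^2 - 4*z - 12.
The denominator factors as Q(z) = (z + 2)*(z - 6), so z = 6 is a simple zero of Q and P is analytic there; z = 6 is therefore a simple pole and
  Res(f, z₀) = P(z₀)/Q'(z₀).

Q'(z) = 2*z - 4, so Q'(6) = 8.
P(6) = -4.

Res(f, 6) = (-4)/(8) = -1/2

Final answer: -1/2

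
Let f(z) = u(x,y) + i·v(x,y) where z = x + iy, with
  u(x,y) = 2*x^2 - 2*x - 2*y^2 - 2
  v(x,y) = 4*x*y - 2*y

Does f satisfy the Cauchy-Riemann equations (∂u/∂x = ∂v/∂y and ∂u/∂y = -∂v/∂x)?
∂u/∂x = 4*x - 2
∂v/∂y = 4*x - 2
∂u/∂y = -4*y
∂v/∂x = 4*y
∂u/∂x = ∂v/∂y and ∂u/∂y = -∂v/∂x hold identically; f is analytic.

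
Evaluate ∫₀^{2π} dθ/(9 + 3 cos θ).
Let J = ∫₀^{2π} dθ/(9 + 3 cos θ).
Put z = e^{iθ}: then cos θ = (z + 1/z)/2, dθ = dz/(iz), and z runs once counterclockwise around |z| = 1:
  J = ∮_{|z|=1} 1/(9 + 3*(z + 1/z)/2) · dz/(iz) = (2/i) ∮_{|z|=1} dz/(3*z^2 + 18*z + 3).
The roots of 3*z^2 + 18*z + 3 are z = (-9 ± sqrt(9^2 - 3^2))/3, with sqrt(72) = 6*sqrt(2); their product is 1, so only z₊ = -3 + 2*sqrt(2) lies inside the unit circle (z₋ = -3 - 2*sqrt(2) lies outside).
z₊ is a simple zero of q(z) = 3*z^2 + 18*z + 3, so Res(1/q, z₊) = 1/q'(z₊) with q'(z) = 6*z + 18; and q'(z₊) = 3*(z₊ - z₋) = 12*sqrt(2).
Therefore J = (2/i) · 2πi · 1/(12*sqrt(2)) = 2*pi/(6*sqrt(2)) = sqrt(2)*pi/6

Final answer: sqrt(2)*pi/6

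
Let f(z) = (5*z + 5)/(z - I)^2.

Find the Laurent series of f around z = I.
Put w = z - (I), i.e. z = w + I. The denominator is w^2, so it suffices to rewrite the numerator in powers of w.

P(z) = 5*z + 5
P(w + I) = 5 + 5*I + 5*w

Dividing each term by w^2:
  f = (5 + 5*I)/w^2 + 5/w

Substituting back w = z - I:
  f(z) = (5 + 5*I)/(z - I)^2 + 5/(z - I)

The series is finite because the numerator is a polynomial; the negative powers form the principal part, and the coefficient of 1/(z - I) gives Res(f, I) = 5.

Final answer: (5 + 5*I)/(z - I)^2 + 5/(z - I)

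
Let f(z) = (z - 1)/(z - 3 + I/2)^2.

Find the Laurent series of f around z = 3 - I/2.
Put w = z - (3 - I/2), i.e. z = w + 3 - I/2. The denominator is w^2, so it suffices to rewrite the numerator in powers of w.

P(z) = z - 1
P(w + 3 - I/2) = 2 - I/2 + w

Dividing each term by w^2:
  f = (2 - I/2)/w^2 + 1/w

Substituting back w = z - 3 + I/2:
  f(z) = (2 - I/2)/(z - 3 + I/2)^2 + 1/(z - 3 + I/2)

The series is finite because the numerator is a polynomial; the negative powers form the principal part, and the coefficient of 1/(z - 3 + I/2) gives Res(f, 3 - I/2) = 1.

Final answer: (2 - I/2)/(z - 3 + I/2)^2 + 1/(z - 3 + I/2)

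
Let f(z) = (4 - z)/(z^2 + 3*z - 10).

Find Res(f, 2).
2/7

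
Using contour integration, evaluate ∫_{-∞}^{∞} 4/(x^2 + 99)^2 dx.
Let f(z) = 4/(z^2 + 99)^2. The denominator has no real zeros and deg Q - deg P = 4 ≥ 2, so the integral of f over the upper semicircle |z| = R tends to 0 as R → ∞. Closing the contour in the upper half-plane,
  ∫_{-∞}^{∞} f(x) dx = 2πi · Σ Res(f, z_k)  over the poles with Im z_k > 0.

Zeros of the denominator: z^2 + 99 = 0 gives z = ±3*sqrt(11)*I.
Upper half-plane: z = 3*sqrt(11)*I (a pole of order 2).

Write f(z) = g(z)/(z - 3*sqrt(11)*I)^2 with g(z) = 4/(z + 3*sqrt(11)*I)^2. For a double pole, Res(f, z₀) = g'(z₀):
  g'(z) = -8/(z + 3*sqrt(11)*I)^3
  Res(f, 3*sqrt(11)*I) = g'(3*sqrt(11)*I) = -sqrt(11)*I/3267

∫_{-∞}^{∞} f(x) dx = 2πi · (-sqrt(11)*I/3267) = 2*sqrt(11)*pi/3267

Final answer: 2*sqrt(11)*pi/3267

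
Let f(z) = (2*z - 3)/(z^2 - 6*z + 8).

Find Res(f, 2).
Write f(z) = P(z)/Q(z) with P(z) = 2*z - 3 and Q(z) = z^2 - 6*z + 8.
The denominator factors as Q(z) = (z - 4)*(z - 2), so z = 2 is a simple zero of Q and P is analytic there; z = 2 is therefore a simple pole and
  Res(f, z₀) = P(z₀)/Q'(z₀).

Q'(z) = 2*z - 6, so Q'(2) = -2.
P(2) = 1.

Res(f, 2) = (1)/(-2) = -1/2

Final answer: -1/2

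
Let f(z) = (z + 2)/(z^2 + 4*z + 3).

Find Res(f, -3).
1/2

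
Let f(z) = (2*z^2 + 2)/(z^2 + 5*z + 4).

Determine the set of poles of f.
{-4, -1}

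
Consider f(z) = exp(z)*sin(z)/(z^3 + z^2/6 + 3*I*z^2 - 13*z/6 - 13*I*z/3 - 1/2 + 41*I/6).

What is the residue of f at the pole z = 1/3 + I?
Write f(z) = P(z)/Q(z) with P(z) = exp(z)*sin(z) and Q(z) = z^3 + z^2/6 + 3*I*z^2 - 13*z/6 - 13*I*z/3 - 1/2 + 41*I/6.
The denominator factors as Q(z) = (z - 3/2 + I)*(z + 2 + 3*I)*(z - 1/3 - I), so z = 1/3 + I is a simple zero of Q and P is analytic there; z = 1/3 + I is therefore a simple pole and
  Res(f, z₀) = P(z₀)/Q'(z₀).

Q'(z) = 3*z^2 + z/3 + 6*I*z - 13/6 - 13*I/3, so Q'(1/3 + I) = -193/18.
P(1/3 + I) = exp(1/3 + I)*sin(1/3 + I).

Res(f, 1/3 + I) = (exp(1/3 + I)*sin(1/3 + I))/(-193/18) = -18*exp(1/3 + I)*sin(1/3 + I)/193

Final answer: -18*exp(1/3 + I)*sin(1/3 + I)/193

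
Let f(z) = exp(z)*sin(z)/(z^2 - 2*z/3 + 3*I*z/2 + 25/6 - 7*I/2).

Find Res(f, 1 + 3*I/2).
(48/793 - 162*I/793)*exp(1 + 3*I/2)*sin(1 + 3*I/2)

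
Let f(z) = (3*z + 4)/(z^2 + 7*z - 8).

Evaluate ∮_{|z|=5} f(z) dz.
By the residue theorem, ∮_C f(z) dz = 2πi · (sum of the residues of f at the poles inside |z| = 5).

The denominator factors as (z - 1)*(z + 8), so the singularities of f are simple poles at z = 1, z = -8.
  |1|² = 1 < 25 = 5², so this pole is inside the contour.
  |-8|² = 64 > 25 = 5², so this pole is outside the contour.

With P(z) = 3*z + 4 and Q(z) = z^2 + 7*z - 8, each pole is simple, so Res(f, z₀) = P(z₀)/Q'(z₀) with Q'(z) = 2*z + 7.
  Res(f, 1) = P(1)/Q'(1) = (7)/(9) = 7/9

∮_C f(z) dz = 2πi · (7/9) = 14*I*pi/9

Final answer: 14*I*pi/9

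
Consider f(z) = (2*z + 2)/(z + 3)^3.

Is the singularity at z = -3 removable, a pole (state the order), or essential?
Write f(z) = g(z)/(z + 3)^3 with g(z) = 2*z + 2.
g is entire and g(-3) = -4 ≠ 0, so no factor of (z + 3) cancels: the Laurent expansion of f about z = -3 starts at the power -3, i.e. lim_{z→z₀} (z - z₀)^3 f(z) = -4 is finite and nonzero.
So z = -3 is a pole of order 3.

Final answer: pole of order 3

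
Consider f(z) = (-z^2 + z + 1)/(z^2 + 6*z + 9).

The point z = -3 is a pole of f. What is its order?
Factor the denominator:
  z^2 + 6*z + 9 = (z + 3)^2

The numerator P(z) = -z^2 + z + 1 has P(-3) = -11 ≠ 0, so no factor of (z + 3) cancels.
Near z = -3 we can therefore write f(z) = g(z)/(z + 3)^2 with g analytic at -3 and g(-3) ≠ 0 (g is just the numerator).

Hence z = -3 is a pole of order 2.

Final answer: 2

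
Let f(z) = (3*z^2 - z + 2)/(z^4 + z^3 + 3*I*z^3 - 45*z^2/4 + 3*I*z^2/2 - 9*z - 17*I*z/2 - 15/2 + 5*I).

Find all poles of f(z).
The singularities of f are the zeros of the denominator. Factoring,
  z^4 + z^3 + 3*I*z^3 - 45*z^2/4 + 3*I*z^2/2 - 9*z - 17*I*z/2 - 15/2 + 5*I = (z - I/2)*(z + 3 + I)*(z + 1 + 3*I/2)*(z - 3 + I)
so the candidates are z = I/2, z = -3 - I, z = -1 - 3*I/2, z = 3 - I.

Check the numerator P(z) = 3*z^2 - z + 2 at each one:
  P(I/2) = 5/4 - I/2 ≠ 0, so z = I/2 is a (simple) pole.
  P(-3 - I) = 29 + 19*I ≠ 0, so z = -3 - I is a (simple) pole.
  P(-1 - 3*I/2) = -3/4 + 21*I/2 ≠ 0, so z = -1 - 3*I/2 is a (simple) pole.
  P(3 - I) = 23 - 17*I ≠ 0, so z = 3 - I is a (simple) pole.

Poles of f: {-3 - I, -1 - 3*I/2, I/2, 3 - I}

Final answer: {-3 - I, -1 - 3*I/2, I/2, 3 - I}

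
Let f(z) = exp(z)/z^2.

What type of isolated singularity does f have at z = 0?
Write f(z) = g(z)/z^2 with g(z) = exp(z).
g is entire and g(0) = 1 ≠ 0, so no factor of (z) cancels: the Laurent expansion of f about z = 0 starts at the power -2, i.e. lim_{z→z₀} (z - z₀)^2 f(z) = 1 is finite and nonzero.
So z = 0 is a pole of order 2.

Final answer: pole of order 2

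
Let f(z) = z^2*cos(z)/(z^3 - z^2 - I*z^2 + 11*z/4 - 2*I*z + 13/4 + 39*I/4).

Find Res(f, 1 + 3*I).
Write f(z) = P(z)/Q(z) with P(z) = z^2*cos(z) and Q(z) = z^3 - z^2 - I*z^2 + 11*z/4 - 2*I*z + 13/4 + 39*I/4.
The denominator factors as Q(z) = (z + 3/2 + I)*(z - 1 - 3*I)*(z - 3/2 + I), so z = 1 + 3*I is a simple zero of Q and P is analytic there; z = 1 + 3*I is therefore a simple pole and
  Res(f, z₀) = P(z₀)/Q'(z₀).

Q'(z) = 3*z^2 - 2*z - 2*I*z + 11/4 - 2*I, so Q'(1 + 3*I) = -69/4 + 8*I.
P(1 + 3*I) = (-8 + 6*I)*cos(1 + 3*I).

Res(f, 1 + 3*I) = ((-8 + 6*I)*cos(1 + 3*I))/(-69/4 + 8*I) = (2976/5785 - 632*I/5785)*cos(1 + 3*I)

Final answer: (2976/5785 - 632*I/5785)*cos(1 + 3*I)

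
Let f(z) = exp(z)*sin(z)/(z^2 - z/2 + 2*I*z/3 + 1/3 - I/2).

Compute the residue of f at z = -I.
Write f(z) = P(z)/Q(z) with P(z) = exp(z)*sin(z) and Q(z) = z^2 - z/2 + 2*I*z/3 + 1/3 - I/2.
The denominator factors as Q(z) = (z + I)*(z - 1/2 - I/3), so z = -I is a simple zero of Q and P is analytic there; z = -I is therefore a simple pole and
  Res(f, z₀) = P(z₀)/Q'(z₀).

Q'(z) = 2*z - 1/2 + 2*I/3, so Q'(-I) = -1/2 - 4*I/3.
P(-I) = -I*exp(-I)*sinh(1).

Res(f, -I) = (-I*exp(-I)*sinh(1))/(-1/2 - 4*I/3) = (48/73 + 18*I/73)*exp(-I)*sinh(1)

Final answer: (48/73 + 18*I/73)*exp(-I)*sinh(1)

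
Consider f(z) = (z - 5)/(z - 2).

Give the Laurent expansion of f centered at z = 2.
Put w = z - (2), i.e. z = w + 2. The denominator is w, so it suffices to rewrite the numerator in powers of w.

P(z) = z - 5
P(w + 2) = -3 + w

Dividing each term by w:
  f = -3/w + 1

Substituting back w = z - 2:
  f(z) = -3/(z - 2) + 1

The series is finite because the numerator is a polynomial; the negative powers form the principal part, and the coefficient of 1/(z - 2) gives Res(f, 2) = -3.

Final answer: -3/(z - 2) + 1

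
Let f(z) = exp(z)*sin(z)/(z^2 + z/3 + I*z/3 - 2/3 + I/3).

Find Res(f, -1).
Write f(z) = P(z)/Q(z) with P(z) = exp(z)*sin(z) and Q(z) = z^2 + z/3 + I*z/3 - 2/3 + I/3.
The denominator factors as Q(z) = (z - 2/3 + I/3)*(z + 1), so z = -1 is a simple zero of Q and P is analytic there; z = -1 is therefore a simple pole and
  Res(f, z₀) = P(z₀)/Q'(z₀).

Q'(z) = 2*z + 1/3 + I/3, so Q'(-1) = -5/3 + I/3.
P(-1) = -exp(-1)*sin(1).

Res(f, -1) = (-exp(-1)*sin(1))/(-5/3 + I/3) = (15/26 + 3*I/26)*exp(-1)*sin(1)

Final answer: (15/26 + 3*I/26)*exp(-1)*sin(1)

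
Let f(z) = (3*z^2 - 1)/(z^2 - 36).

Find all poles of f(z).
The singularities of f are the zeros of the denominator. Factoring,
  z^2 - 36 = (z + 6)*(z - 6)
so the candidates are z = -6, z = 6.

Check the numerator P(z) = 3*z^2 - 1 at each one:
  P(-6) = 107 ≠ 0, so z = -6 is a (simple) pole.
  P(6) = 107 ≠ 0, so z = 6 is a (simple) pole.

Poles of f: {-6, 6}

Final answer: {-6, 6}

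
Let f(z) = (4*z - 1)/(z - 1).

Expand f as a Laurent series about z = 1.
3/(z - 1) + 4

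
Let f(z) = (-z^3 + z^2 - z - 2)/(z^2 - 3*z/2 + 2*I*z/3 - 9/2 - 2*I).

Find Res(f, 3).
-3726/745 + 552*I/745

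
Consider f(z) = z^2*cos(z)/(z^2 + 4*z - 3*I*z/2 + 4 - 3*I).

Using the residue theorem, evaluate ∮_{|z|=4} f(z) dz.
-16*pi*cos(2)/3 + pi*(7/3 - 8*I)*cos(2 - 3*I/2)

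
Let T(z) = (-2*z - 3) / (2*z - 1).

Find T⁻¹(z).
Set w = T(z) = (-2*z - 3) / (2*z - 1) and solve for z:
  w*(2*z - 1) = -2*z - 3
  -w + z*(2*w + 2) + 3 = 0
  z*(2*w + 2) = w - 3
  z = (3 - w)/(-2*w - 2)
Renaming the variable, T⁻¹(z) = (-z + 3)/(-2*z - 2) = (z - 3)/(2*z + 2).
(Check: ad - bc = 8 ≠ 0, so T is invertible.)

Final answer: (z - 3)/(2*z + 2)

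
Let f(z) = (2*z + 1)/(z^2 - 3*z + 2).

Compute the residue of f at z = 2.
Write f(z) = P(z)/Q(z) with P(z) = 2*z + 1 and Q(z) = z^2 - 3*z + 2.
The denominator factors as Q(z) = (z - 2)*(z - 1), so z = 2 is a simple zero of Q and P is analytic there; z = 2 is therefore a simple pole and
  Res(f, z₀) = P(z₀)/Q'(z₀).

Q'(z) = 2*z - 3, so Q'(2) = 1.
P(2) = 5.

Res(f, 2) = (5)/(1) = 5

Final answer: 5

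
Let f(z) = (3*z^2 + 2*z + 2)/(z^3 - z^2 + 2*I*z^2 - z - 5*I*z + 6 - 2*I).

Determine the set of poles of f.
The singularities of f are the zeros of the denominator. Factoring,
  z^3 - z^2 + 2*I*z^2 - z - 5*I*z + 6 - 2*I = (z + 2*I)*(z + 1 + I)*(z - 2 - I)
so the candidates are z = -2*I, z = -1 - I, z = 2 + I.

Check the numerator P(z) = 3*z^2 + 2*z + 2 at each one:
  P(-2*I) = -10 - 4*I ≠ 0, so z = -2*I is a (simple) pole.
  P(-1 - I) = 4*I ≠ 0, so z = -1 - I is a (simple) pole.
  P(2 + I) = 15 + 14*I ≠ 0, so z = 2 + I is a (simple) pole.

Poles of f: {-1 - I, -2*I, 2 + I}

Final answer: {-1 - I, -2*I, 2 + I}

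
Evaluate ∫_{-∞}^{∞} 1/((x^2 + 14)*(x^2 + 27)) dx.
Let f(z) = 1/((z^2 + 14)*(z^2 + 27)). The denominator has no real zeros and deg Q - deg P = 4 ≥ 2, so the integral of f over the upper semicircle |z| = R tends to 0 as R → ∞. Closing the contour in the upper half-plane,
  ∫_{-∞}^{∞} f(x) dx = 2πi · Σ Res(f, z_k)  over the poles with Im z_k > 0.

Zeros of the denominator: z^2 + 14 = 0 gives z = ±sqrt(14)*I; z^2 + 27 = 0 gives z = ±3*sqrt(3)*I.
Upper half-plane: z = sqrt(14)*I, z = 3*sqrt(3)*I (simple).

Each pole is a simple zero of Q(z) = z^4 + 41*z^2 + 378, so Res(f, z₀) = P(z₀)/Q'(z₀) with P(z) = 1, Q'(z) = 4*z^3 + 82*z:
  Res(f, sqrt(14)*I) = (1)/(26*sqrt(14)*I) = -sqrt(14)*I/364
  Res(f, 3*sqrt(3)*I) = (1)/(-78*sqrt(3)*I) = sqrt(3)*I/234

Sum of residues: I*(-sqrt(14)/364 + sqrt(3)/234)
∫_{-∞}^{∞} f(x) dx = 2πi · (I*(-sqrt(14)/364 + sqrt(3)/234)) = pi*(-14*sqrt(3) + 9*sqrt(14))/1638

Final answer: pi*(-14*sqrt(3) + 9*sqrt(14))/1638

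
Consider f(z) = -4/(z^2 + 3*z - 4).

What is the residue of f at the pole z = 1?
-4/5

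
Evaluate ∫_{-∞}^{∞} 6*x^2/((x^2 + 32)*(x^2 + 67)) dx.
Let f(z) = 6*z^2/((z^2 + 32)*(z^2 + 67)). The denominator has no real zeros and deg Q - deg P = 2 ≥ 2, so the integral of f over the upper semicircle |z| = R tends to 0 as R → ∞. Closing the contour in the upper half-plane,
  ∫_{-∞}^{∞} f(x) dx = 2πi · Σ Res(f, z_k)  over the poles with Im z_k > 0.

Zeros of the denominator: z^2 + 67 = 0 gives z = ±sqrt(67)*I; z^2 + 32 = 0 gives z = ±4*sqrt(2)*I.
Upper half-plane: z = 4*sqrt(2)*I, z = sqrt(67)*I (simple).

Each pole is a simple zero of Q(z) = z^4 + 99*z^2 + 2144, so Res(f, z₀) = P(z₀)/Q'(z₀) with P(z) = 6*z^2, Q'(z) = 4*z^3 + 198*z:
  Res(f, 4*sqrt(2)*I) = (-192)/(280*sqrt(2)*I) = 12*sqrt(2)*I/35
  Res(f, sqrt(67)*I) = (-402)/(-70*sqrt(67)*I) = -3*sqrt(67)*I/35

Sum of residues: 3*I*(-sqrt(67) + 4*sqrt(2))/35
∫_{-∞}^{∞} f(x) dx = 2πi · (3*I*(-sqrt(67) + 4*sqrt(2))/35) = 6*pi*(-4*sqrt(2) + sqrt(67))/35

Final answer: 6*pi*(-4*sqrt(2) + sqrt(67))/35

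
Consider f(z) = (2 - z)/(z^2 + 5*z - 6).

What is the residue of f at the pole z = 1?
1/7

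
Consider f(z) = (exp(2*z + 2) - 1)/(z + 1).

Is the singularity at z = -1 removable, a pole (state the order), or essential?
removable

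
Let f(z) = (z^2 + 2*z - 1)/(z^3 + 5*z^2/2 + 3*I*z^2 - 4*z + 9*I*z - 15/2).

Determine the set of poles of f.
The singularities of f are the zeros of the denominator. Factoring,
  z^3 + 5*z^2/2 + 3*I*z^2 - 4*z + 9*I*z - 15/2 = (z + 1/2 + I)*(z - 1 + 2*I)*(z + 3)
so the candidates are z = -1/2 - I, z = 1 - 2*I, z = -3.

Check the numerator P(z) = z^2 + 2*z - 1 at each one:
  P(-1/2 - I) = -11/4 - I ≠ 0, so z = -1/2 - I is a (simple) pole.
  P(1 - 2*I) = -2 - 8*I ≠ 0, so z = 1 - 2*I is a (simple) pole.
  P(-3) = 2 ≠ 0, so z = -3 is a (simple) pole.

Poles of f: {-3, -1/2 - I, 1 - 2*I}

Final answer: {-3, -1/2 - I, 1 - 2*I}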